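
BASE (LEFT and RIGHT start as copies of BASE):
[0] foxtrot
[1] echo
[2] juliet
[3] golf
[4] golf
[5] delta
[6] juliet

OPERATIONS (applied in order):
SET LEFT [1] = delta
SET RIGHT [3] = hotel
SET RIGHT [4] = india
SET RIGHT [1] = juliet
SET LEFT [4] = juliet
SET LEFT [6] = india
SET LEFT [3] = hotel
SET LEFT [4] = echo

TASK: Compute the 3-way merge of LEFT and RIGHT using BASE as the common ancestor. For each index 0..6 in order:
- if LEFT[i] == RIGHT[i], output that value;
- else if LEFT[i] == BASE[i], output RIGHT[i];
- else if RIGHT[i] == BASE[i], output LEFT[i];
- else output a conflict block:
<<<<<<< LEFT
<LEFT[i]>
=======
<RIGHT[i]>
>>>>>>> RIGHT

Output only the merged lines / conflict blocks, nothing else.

Answer: foxtrot
<<<<<<< LEFT
delta
=======
juliet
>>>>>>> RIGHT
juliet
hotel
<<<<<<< LEFT
echo
=======
india
>>>>>>> RIGHT
delta
india

Derivation:
Final LEFT:  [foxtrot, delta, juliet, hotel, echo, delta, india]
Final RIGHT: [foxtrot, juliet, juliet, hotel, india, delta, juliet]
i=0: L=foxtrot R=foxtrot -> agree -> foxtrot
i=1: BASE=echo L=delta R=juliet all differ -> CONFLICT
i=2: L=juliet R=juliet -> agree -> juliet
i=3: L=hotel R=hotel -> agree -> hotel
i=4: BASE=golf L=echo R=india all differ -> CONFLICT
i=5: L=delta R=delta -> agree -> delta
i=6: L=india, R=juliet=BASE -> take LEFT -> india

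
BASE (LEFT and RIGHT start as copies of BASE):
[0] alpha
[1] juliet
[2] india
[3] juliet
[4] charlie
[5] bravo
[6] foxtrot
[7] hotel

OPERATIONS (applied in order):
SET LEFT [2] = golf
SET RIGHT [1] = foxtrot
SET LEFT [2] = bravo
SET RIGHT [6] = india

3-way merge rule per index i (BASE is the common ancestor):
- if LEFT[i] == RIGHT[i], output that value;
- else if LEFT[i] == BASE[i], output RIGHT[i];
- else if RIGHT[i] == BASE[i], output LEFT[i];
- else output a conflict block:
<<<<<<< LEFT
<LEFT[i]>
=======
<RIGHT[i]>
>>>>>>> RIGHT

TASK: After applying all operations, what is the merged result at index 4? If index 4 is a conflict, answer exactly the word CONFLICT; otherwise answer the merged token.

Answer: charlie

Derivation:
Final LEFT:  [alpha, juliet, bravo, juliet, charlie, bravo, foxtrot, hotel]
Final RIGHT: [alpha, foxtrot, india, juliet, charlie, bravo, india, hotel]
i=0: L=alpha R=alpha -> agree -> alpha
i=1: L=juliet=BASE, R=foxtrot -> take RIGHT -> foxtrot
i=2: L=bravo, R=india=BASE -> take LEFT -> bravo
i=3: L=juliet R=juliet -> agree -> juliet
i=4: L=charlie R=charlie -> agree -> charlie
i=5: L=bravo R=bravo -> agree -> bravo
i=6: L=foxtrot=BASE, R=india -> take RIGHT -> india
i=7: L=hotel R=hotel -> agree -> hotel
Index 4 -> charlie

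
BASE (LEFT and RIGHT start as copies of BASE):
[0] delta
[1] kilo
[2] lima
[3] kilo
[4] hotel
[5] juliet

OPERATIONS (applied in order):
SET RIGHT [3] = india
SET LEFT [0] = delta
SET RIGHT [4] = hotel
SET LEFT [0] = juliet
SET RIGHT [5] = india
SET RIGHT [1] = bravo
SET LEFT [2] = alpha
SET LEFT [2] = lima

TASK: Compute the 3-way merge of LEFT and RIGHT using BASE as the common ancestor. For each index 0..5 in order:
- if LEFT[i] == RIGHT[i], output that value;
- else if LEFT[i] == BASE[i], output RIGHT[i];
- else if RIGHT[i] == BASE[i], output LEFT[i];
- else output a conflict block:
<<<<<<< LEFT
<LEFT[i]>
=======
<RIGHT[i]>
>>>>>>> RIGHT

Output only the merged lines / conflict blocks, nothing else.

Final LEFT:  [juliet, kilo, lima, kilo, hotel, juliet]
Final RIGHT: [delta, bravo, lima, india, hotel, india]
i=0: L=juliet, R=delta=BASE -> take LEFT -> juliet
i=1: L=kilo=BASE, R=bravo -> take RIGHT -> bravo
i=2: L=lima R=lima -> agree -> lima
i=3: L=kilo=BASE, R=india -> take RIGHT -> india
i=4: L=hotel R=hotel -> agree -> hotel
i=5: L=juliet=BASE, R=india -> take RIGHT -> india

Answer: juliet
bravo
lima
india
hotel
india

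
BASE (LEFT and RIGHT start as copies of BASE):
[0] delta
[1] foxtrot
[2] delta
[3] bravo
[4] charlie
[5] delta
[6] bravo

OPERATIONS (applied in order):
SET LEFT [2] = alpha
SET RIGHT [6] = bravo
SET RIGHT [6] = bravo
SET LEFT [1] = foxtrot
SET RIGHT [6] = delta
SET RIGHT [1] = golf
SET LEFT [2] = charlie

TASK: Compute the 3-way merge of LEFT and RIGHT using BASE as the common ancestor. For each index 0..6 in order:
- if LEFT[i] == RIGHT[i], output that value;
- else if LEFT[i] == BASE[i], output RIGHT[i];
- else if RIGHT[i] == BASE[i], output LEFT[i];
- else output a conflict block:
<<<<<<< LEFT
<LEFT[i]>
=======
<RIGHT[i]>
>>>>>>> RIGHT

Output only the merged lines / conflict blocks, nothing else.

Final LEFT:  [delta, foxtrot, charlie, bravo, charlie, delta, bravo]
Final RIGHT: [delta, golf, delta, bravo, charlie, delta, delta]
i=0: L=delta R=delta -> agree -> delta
i=1: L=foxtrot=BASE, R=golf -> take RIGHT -> golf
i=2: L=charlie, R=delta=BASE -> take LEFT -> charlie
i=3: L=bravo R=bravo -> agree -> bravo
i=4: L=charlie R=charlie -> agree -> charlie
i=5: L=delta R=delta -> agree -> delta
i=6: L=bravo=BASE, R=delta -> take RIGHT -> delta

Answer: delta
golf
charlie
bravo
charlie
delta
delta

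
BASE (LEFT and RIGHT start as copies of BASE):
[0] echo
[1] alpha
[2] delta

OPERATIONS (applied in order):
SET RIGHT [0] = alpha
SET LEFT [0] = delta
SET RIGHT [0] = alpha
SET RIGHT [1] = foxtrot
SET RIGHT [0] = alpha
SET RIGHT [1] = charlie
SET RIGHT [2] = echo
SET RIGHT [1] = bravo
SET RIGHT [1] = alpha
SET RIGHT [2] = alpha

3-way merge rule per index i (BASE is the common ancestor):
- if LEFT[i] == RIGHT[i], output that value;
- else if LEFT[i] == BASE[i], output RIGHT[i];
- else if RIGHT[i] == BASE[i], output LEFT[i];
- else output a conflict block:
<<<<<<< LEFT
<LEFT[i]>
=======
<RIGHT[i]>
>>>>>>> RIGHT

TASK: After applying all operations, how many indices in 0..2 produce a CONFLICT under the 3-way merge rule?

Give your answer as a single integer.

Final LEFT:  [delta, alpha, delta]
Final RIGHT: [alpha, alpha, alpha]
i=0: BASE=echo L=delta R=alpha all differ -> CONFLICT
i=1: L=alpha R=alpha -> agree -> alpha
i=2: L=delta=BASE, R=alpha -> take RIGHT -> alpha
Conflict count: 1

Answer: 1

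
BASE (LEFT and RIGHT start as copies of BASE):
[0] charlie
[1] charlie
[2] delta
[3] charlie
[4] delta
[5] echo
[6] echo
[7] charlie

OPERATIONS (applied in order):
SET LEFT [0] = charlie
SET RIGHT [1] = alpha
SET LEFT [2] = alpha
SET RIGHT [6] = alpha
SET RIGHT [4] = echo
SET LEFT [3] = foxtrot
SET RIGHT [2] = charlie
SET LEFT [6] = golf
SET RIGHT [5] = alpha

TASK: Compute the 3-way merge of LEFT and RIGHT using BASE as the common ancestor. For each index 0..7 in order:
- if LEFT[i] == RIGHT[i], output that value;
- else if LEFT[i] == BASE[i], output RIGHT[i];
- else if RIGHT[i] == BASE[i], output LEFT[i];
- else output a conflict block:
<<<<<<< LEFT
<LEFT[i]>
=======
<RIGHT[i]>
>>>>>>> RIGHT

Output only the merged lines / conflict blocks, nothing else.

Answer: charlie
alpha
<<<<<<< LEFT
alpha
=======
charlie
>>>>>>> RIGHT
foxtrot
echo
alpha
<<<<<<< LEFT
golf
=======
alpha
>>>>>>> RIGHT
charlie

Derivation:
Final LEFT:  [charlie, charlie, alpha, foxtrot, delta, echo, golf, charlie]
Final RIGHT: [charlie, alpha, charlie, charlie, echo, alpha, alpha, charlie]
i=0: L=charlie R=charlie -> agree -> charlie
i=1: L=charlie=BASE, R=alpha -> take RIGHT -> alpha
i=2: BASE=delta L=alpha R=charlie all differ -> CONFLICT
i=3: L=foxtrot, R=charlie=BASE -> take LEFT -> foxtrot
i=4: L=delta=BASE, R=echo -> take RIGHT -> echo
i=5: L=echo=BASE, R=alpha -> take RIGHT -> alpha
i=6: BASE=echo L=golf R=alpha all differ -> CONFLICT
i=7: L=charlie R=charlie -> agree -> charlie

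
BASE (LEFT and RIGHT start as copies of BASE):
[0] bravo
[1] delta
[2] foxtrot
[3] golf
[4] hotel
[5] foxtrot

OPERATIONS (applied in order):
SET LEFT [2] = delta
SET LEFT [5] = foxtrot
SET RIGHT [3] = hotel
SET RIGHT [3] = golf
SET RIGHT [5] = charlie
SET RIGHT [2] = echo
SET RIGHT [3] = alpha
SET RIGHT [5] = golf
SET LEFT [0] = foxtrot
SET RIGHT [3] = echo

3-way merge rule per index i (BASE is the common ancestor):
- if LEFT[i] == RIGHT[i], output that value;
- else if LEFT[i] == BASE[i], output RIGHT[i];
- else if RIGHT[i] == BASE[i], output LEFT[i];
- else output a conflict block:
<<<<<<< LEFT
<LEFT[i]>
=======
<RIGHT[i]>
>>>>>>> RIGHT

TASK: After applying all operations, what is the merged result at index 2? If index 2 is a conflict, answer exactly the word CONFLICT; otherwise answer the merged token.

Answer: CONFLICT

Derivation:
Final LEFT:  [foxtrot, delta, delta, golf, hotel, foxtrot]
Final RIGHT: [bravo, delta, echo, echo, hotel, golf]
i=0: L=foxtrot, R=bravo=BASE -> take LEFT -> foxtrot
i=1: L=delta R=delta -> agree -> delta
i=2: BASE=foxtrot L=delta R=echo all differ -> CONFLICT
i=3: L=golf=BASE, R=echo -> take RIGHT -> echo
i=4: L=hotel R=hotel -> agree -> hotel
i=5: L=foxtrot=BASE, R=golf -> take RIGHT -> golf
Index 2 -> CONFLICT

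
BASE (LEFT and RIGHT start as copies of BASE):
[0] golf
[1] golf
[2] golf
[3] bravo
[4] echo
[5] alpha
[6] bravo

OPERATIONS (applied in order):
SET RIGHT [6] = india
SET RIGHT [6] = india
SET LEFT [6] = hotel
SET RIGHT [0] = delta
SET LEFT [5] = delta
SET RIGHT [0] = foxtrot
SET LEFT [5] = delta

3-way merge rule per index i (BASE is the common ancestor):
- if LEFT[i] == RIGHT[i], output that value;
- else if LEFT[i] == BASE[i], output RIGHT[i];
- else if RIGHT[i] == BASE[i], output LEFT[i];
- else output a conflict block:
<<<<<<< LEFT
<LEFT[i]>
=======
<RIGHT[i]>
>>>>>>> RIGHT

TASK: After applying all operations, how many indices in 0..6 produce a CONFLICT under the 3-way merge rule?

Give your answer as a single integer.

Final LEFT:  [golf, golf, golf, bravo, echo, delta, hotel]
Final RIGHT: [foxtrot, golf, golf, bravo, echo, alpha, india]
i=0: L=golf=BASE, R=foxtrot -> take RIGHT -> foxtrot
i=1: L=golf R=golf -> agree -> golf
i=2: L=golf R=golf -> agree -> golf
i=3: L=bravo R=bravo -> agree -> bravo
i=4: L=echo R=echo -> agree -> echo
i=5: L=delta, R=alpha=BASE -> take LEFT -> delta
i=6: BASE=bravo L=hotel R=india all differ -> CONFLICT
Conflict count: 1

Answer: 1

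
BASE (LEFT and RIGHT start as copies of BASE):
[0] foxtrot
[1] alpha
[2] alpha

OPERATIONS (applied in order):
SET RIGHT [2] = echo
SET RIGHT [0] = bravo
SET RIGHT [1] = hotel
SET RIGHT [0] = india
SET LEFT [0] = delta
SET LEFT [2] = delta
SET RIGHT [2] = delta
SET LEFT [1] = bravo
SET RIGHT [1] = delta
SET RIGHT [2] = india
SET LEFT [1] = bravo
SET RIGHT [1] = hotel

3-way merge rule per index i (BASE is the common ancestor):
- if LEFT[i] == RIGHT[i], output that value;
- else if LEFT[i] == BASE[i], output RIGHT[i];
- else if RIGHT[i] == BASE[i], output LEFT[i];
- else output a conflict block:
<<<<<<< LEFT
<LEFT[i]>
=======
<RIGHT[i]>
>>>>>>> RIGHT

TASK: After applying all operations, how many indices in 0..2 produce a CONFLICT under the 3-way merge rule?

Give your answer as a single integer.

Final LEFT:  [delta, bravo, delta]
Final RIGHT: [india, hotel, india]
i=0: BASE=foxtrot L=delta R=india all differ -> CONFLICT
i=1: BASE=alpha L=bravo R=hotel all differ -> CONFLICT
i=2: BASE=alpha L=delta R=india all differ -> CONFLICT
Conflict count: 3

Answer: 3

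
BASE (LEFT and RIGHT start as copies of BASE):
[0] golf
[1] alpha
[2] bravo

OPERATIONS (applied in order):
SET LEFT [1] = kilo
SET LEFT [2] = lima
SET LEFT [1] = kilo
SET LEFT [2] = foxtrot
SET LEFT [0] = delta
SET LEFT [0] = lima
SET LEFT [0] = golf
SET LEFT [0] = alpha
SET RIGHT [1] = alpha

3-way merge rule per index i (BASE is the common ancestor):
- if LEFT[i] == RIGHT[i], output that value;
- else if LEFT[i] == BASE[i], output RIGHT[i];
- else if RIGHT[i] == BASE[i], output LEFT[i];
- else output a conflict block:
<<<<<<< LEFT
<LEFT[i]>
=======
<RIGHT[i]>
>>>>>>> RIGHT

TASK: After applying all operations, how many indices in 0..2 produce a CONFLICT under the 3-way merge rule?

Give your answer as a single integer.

Final LEFT:  [alpha, kilo, foxtrot]
Final RIGHT: [golf, alpha, bravo]
i=0: L=alpha, R=golf=BASE -> take LEFT -> alpha
i=1: L=kilo, R=alpha=BASE -> take LEFT -> kilo
i=2: L=foxtrot, R=bravo=BASE -> take LEFT -> foxtrot
Conflict count: 0

Answer: 0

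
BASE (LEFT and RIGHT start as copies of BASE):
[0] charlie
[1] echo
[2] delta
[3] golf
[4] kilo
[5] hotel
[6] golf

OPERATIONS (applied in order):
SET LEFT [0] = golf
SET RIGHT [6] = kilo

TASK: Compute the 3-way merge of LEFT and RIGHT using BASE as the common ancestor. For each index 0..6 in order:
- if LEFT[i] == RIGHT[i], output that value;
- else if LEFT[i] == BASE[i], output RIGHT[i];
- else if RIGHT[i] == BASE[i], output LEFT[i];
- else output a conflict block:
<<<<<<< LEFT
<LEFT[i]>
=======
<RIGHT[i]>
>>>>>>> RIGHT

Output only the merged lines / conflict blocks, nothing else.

Final LEFT:  [golf, echo, delta, golf, kilo, hotel, golf]
Final RIGHT: [charlie, echo, delta, golf, kilo, hotel, kilo]
i=0: L=golf, R=charlie=BASE -> take LEFT -> golf
i=1: L=echo R=echo -> agree -> echo
i=2: L=delta R=delta -> agree -> delta
i=3: L=golf R=golf -> agree -> golf
i=4: L=kilo R=kilo -> agree -> kilo
i=5: L=hotel R=hotel -> agree -> hotel
i=6: L=golf=BASE, R=kilo -> take RIGHT -> kilo

Answer: golf
echo
delta
golf
kilo
hotel
kilo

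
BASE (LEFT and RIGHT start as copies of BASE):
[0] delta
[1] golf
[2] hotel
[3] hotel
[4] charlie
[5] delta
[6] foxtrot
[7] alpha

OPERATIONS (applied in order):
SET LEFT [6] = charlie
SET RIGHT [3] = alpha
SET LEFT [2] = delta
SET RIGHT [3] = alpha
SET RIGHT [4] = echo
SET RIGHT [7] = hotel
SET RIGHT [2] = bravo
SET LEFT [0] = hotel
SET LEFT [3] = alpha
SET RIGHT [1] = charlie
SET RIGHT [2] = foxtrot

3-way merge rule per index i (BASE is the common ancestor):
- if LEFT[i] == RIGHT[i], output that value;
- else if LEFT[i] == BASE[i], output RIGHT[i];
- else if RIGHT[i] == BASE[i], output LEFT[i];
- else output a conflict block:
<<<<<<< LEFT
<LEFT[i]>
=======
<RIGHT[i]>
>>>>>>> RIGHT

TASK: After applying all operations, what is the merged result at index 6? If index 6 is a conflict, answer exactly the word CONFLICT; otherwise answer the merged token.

Answer: charlie

Derivation:
Final LEFT:  [hotel, golf, delta, alpha, charlie, delta, charlie, alpha]
Final RIGHT: [delta, charlie, foxtrot, alpha, echo, delta, foxtrot, hotel]
i=0: L=hotel, R=delta=BASE -> take LEFT -> hotel
i=1: L=golf=BASE, R=charlie -> take RIGHT -> charlie
i=2: BASE=hotel L=delta R=foxtrot all differ -> CONFLICT
i=3: L=alpha R=alpha -> agree -> alpha
i=4: L=charlie=BASE, R=echo -> take RIGHT -> echo
i=5: L=delta R=delta -> agree -> delta
i=6: L=charlie, R=foxtrot=BASE -> take LEFT -> charlie
i=7: L=alpha=BASE, R=hotel -> take RIGHT -> hotel
Index 6 -> charlie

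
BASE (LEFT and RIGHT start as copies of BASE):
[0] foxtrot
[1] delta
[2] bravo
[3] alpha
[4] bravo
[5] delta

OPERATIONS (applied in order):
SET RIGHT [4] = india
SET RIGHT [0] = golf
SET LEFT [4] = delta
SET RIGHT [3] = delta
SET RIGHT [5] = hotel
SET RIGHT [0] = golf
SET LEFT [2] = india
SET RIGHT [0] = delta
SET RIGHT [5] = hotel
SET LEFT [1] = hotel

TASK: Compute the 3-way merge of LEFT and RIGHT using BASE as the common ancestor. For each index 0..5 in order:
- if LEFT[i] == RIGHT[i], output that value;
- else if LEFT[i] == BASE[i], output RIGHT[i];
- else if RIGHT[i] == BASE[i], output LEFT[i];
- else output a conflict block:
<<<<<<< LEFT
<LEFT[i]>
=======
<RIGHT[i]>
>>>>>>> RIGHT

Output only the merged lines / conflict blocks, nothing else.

Answer: delta
hotel
india
delta
<<<<<<< LEFT
delta
=======
india
>>>>>>> RIGHT
hotel

Derivation:
Final LEFT:  [foxtrot, hotel, india, alpha, delta, delta]
Final RIGHT: [delta, delta, bravo, delta, india, hotel]
i=0: L=foxtrot=BASE, R=delta -> take RIGHT -> delta
i=1: L=hotel, R=delta=BASE -> take LEFT -> hotel
i=2: L=india, R=bravo=BASE -> take LEFT -> india
i=3: L=alpha=BASE, R=delta -> take RIGHT -> delta
i=4: BASE=bravo L=delta R=india all differ -> CONFLICT
i=5: L=delta=BASE, R=hotel -> take RIGHT -> hotel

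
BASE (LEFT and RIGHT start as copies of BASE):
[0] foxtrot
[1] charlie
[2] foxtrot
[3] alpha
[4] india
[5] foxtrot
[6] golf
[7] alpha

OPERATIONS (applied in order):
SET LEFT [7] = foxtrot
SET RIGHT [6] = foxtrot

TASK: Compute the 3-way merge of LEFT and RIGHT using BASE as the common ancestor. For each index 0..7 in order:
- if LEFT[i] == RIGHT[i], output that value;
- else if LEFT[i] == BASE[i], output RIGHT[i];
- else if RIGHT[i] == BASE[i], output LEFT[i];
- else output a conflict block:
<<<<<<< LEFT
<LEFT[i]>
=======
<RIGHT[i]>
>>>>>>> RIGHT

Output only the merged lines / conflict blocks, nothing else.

Final LEFT:  [foxtrot, charlie, foxtrot, alpha, india, foxtrot, golf, foxtrot]
Final RIGHT: [foxtrot, charlie, foxtrot, alpha, india, foxtrot, foxtrot, alpha]
i=0: L=foxtrot R=foxtrot -> agree -> foxtrot
i=1: L=charlie R=charlie -> agree -> charlie
i=2: L=foxtrot R=foxtrot -> agree -> foxtrot
i=3: L=alpha R=alpha -> agree -> alpha
i=4: L=india R=india -> agree -> india
i=5: L=foxtrot R=foxtrot -> agree -> foxtrot
i=6: L=golf=BASE, R=foxtrot -> take RIGHT -> foxtrot
i=7: L=foxtrot, R=alpha=BASE -> take LEFT -> foxtrot

Answer: foxtrot
charlie
foxtrot
alpha
india
foxtrot
foxtrot
foxtrot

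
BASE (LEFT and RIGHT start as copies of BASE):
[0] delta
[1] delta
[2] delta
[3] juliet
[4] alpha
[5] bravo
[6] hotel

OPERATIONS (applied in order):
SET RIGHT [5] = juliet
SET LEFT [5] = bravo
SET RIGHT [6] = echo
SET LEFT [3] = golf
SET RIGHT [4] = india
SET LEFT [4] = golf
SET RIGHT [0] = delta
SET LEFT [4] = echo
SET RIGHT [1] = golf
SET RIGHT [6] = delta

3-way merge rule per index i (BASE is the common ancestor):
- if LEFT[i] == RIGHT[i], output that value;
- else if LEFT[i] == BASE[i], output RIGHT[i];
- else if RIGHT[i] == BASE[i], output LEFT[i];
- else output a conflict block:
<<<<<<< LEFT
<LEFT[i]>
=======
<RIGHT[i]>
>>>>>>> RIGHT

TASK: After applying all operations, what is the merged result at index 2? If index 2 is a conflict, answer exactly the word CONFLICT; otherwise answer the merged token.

Final LEFT:  [delta, delta, delta, golf, echo, bravo, hotel]
Final RIGHT: [delta, golf, delta, juliet, india, juliet, delta]
i=0: L=delta R=delta -> agree -> delta
i=1: L=delta=BASE, R=golf -> take RIGHT -> golf
i=2: L=delta R=delta -> agree -> delta
i=3: L=golf, R=juliet=BASE -> take LEFT -> golf
i=4: BASE=alpha L=echo R=india all differ -> CONFLICT
i=5: L=bravo=BASE, R=juliet -> take RIGHT -> juliet
i=6: L=hotel=BASE, R=delta -> take RIGHT -> delta
Index 2 -> delta

Answer: delta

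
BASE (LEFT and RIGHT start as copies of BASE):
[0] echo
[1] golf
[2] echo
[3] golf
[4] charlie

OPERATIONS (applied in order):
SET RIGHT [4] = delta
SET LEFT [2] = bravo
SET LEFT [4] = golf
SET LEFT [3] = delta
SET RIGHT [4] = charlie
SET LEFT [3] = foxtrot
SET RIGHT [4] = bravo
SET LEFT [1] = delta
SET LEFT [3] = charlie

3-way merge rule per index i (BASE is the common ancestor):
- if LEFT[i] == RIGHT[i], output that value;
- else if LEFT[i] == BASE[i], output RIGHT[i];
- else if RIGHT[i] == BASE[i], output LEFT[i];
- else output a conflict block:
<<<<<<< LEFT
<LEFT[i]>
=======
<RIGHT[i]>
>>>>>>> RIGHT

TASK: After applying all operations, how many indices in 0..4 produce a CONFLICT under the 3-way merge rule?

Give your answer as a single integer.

Final LEFT:  [echo, delta, bravo, charlie, golf]
Final RIGHT: [echo, golf, echo, golf, bravo]
i=0: L=echo R=echo -> agree -> echo
i=1: L=delta, R=golf=BASE -> take LEFT -> delta
i=2: L=bravo, R=echo=BASE -> take LEFT -> bravo
i=3: L=charlie, R=golf=BASE -> take LEFT -> charlie
i=4: BASE=charlie L=golf R=bravo all differ -> CONFLICT
Conflict count: 1

Answer: 1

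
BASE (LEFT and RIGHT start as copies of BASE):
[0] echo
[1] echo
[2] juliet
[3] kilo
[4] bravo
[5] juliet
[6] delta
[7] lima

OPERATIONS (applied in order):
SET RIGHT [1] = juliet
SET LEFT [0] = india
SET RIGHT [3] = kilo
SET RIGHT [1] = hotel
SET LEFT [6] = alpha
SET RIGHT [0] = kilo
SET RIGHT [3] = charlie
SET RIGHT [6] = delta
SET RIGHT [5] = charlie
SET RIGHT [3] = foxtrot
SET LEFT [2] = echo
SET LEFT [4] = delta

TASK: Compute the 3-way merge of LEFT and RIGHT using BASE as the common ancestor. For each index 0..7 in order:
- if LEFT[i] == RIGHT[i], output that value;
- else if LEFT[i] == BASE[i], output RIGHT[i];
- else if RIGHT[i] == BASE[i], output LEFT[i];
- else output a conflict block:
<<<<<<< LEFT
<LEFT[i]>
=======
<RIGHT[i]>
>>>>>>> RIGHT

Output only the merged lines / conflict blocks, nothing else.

Final LEFT:  [india, echo, echo, kilo, delta, juliet, alpha, lima]
Final RIGHT: [kilo, hotel, juliet, foxtrot, bravo, charlie, delta, lima]
i=0: BASE=echo L=india R=kilo all differ -> CONFLICT
i=1: L=echo=BASE, R=hotel -> take RIGHT -> hotel
i=2: L=echo, R=juliet=BASE -> take LEFT -> echo
i=3: L=kilo=BASE, R=foxtrot -> take RIGHT -> foxtrot
i=4: L=delta, R=bravo=BASE -> take LEFT -> delta
i=5: L=juliet=BASE, R=charlie -> take RIGHT -> charlie
i=6: L=alpha, R=delta=BASE -> take LEFT -> alpha
i=7: L=lima R=lima -> agree -> lima

Answer: <<<<<<< LEFT
india
=======
kilo
>>>>>>> RIGHT
hotel
echo
foxtrot
delta
charlie
alpha
lima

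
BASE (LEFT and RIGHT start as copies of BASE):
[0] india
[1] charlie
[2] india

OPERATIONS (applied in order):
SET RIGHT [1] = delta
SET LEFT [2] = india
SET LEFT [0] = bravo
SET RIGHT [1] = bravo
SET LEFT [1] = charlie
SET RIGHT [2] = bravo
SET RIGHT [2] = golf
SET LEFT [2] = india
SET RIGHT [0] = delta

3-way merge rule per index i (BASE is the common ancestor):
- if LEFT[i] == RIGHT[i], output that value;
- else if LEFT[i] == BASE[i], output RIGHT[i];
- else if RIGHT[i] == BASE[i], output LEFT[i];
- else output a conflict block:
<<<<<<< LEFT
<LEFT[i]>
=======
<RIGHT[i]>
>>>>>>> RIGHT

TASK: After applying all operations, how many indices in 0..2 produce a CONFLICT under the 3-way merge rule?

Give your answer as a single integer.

Final LEFT:  [bravo, charlie, india]
Final RIGHT: [delta, bravo, golf]
i=0: BASE=india L=bravo R=delta all differ -> CONFLICT
i=1: L=charlie=BASE, R=bravo -> take RIGHT -> bravo
i=2: L=india=BASE, R=golf -> take RIGHT -> golf
Conflict count: 1

Answer: 1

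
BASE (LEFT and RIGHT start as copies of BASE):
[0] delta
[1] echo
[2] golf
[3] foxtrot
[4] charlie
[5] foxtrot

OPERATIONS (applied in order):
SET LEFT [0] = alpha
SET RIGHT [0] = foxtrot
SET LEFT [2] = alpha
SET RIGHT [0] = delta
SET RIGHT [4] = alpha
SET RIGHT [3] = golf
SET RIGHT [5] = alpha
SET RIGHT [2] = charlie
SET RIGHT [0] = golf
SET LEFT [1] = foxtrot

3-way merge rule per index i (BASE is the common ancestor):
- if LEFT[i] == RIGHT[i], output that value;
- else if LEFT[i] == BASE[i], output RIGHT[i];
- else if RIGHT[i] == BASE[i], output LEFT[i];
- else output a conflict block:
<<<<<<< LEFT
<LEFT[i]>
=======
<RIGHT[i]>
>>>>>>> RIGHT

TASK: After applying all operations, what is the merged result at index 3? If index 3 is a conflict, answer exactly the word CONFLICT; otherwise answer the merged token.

Answer: golf

Derivation:
Final LEFT:  [alpha, foxtrot, alpha, foxtrot, charlie, foxtrot]
Final RIGHT: [golf, echo, charlie, golf, alpha, alpha]
i=0: BASE=delta L=alpha R=golf all differ -> CONFLICT
i=1: L=foxtrot, R=echo=BASE -> take LEFT -> foxtrot
i=2: BASE=golf L=alpha R=charlie all differ -> CONFLICT
i=3: L=foxtrot=BASE, R=golf -> take RIGHT -> golf
i=4: L=charlie=BASE, R=alpha -> take RIGHT -> alpha
i=5: L=foxtrot=BASE, R=alpha -> take RIGHT -> alpha
Index 3 -> golf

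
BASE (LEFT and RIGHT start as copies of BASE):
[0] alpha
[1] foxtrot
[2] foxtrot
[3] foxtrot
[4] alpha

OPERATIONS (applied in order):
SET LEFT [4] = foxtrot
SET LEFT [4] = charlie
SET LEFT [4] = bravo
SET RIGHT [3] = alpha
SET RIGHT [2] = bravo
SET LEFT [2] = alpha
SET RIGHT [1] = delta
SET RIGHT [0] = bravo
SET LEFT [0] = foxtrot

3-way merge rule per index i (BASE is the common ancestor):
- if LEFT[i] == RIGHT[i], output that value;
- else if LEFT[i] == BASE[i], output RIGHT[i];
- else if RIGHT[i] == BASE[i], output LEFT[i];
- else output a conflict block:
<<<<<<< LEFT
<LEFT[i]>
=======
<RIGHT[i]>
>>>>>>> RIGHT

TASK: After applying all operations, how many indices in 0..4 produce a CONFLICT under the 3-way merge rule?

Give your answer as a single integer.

Final LEFT:  [foxtrot, foxtrot, alpha, foxtrot, bravo]
Final RIGHT: [bravo, delta, bravo, alpha, alpha]
i=0: BASE=alpha L=foxtrot R=bravo all differ -> CONFLICT
i=1: L=foxtrot=BASE, R=delta -> take RIGHT -> delta
i=2: BASE=foxtrot L=alpha R=bravo all differ -> CONFLICT
i=3: L=foxtrot=BASE, R=alpha -> take RIGHT -> alpha
i=4: L=bravo, R=alpha=BASE -> take LEFT -> bravo
Conflict count: 2

Answer: 2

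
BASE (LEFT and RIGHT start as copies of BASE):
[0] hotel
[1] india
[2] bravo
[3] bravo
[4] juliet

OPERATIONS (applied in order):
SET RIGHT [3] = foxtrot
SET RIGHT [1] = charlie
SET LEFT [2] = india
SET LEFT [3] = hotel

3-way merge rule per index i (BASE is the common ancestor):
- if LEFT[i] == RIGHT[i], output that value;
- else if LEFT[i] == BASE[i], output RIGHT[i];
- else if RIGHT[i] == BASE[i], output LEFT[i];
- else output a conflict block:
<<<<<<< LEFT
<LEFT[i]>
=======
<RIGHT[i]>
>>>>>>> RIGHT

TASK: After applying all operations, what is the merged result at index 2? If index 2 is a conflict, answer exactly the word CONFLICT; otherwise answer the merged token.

Answer: india

Derivation:
Final LEFT:  [hotel, india, india, hotel, juliet]
Final RIGHT: [hotel, charlie, bravo, foxtrot, juliet]
i=0: L=hotel R=hotel -> agree -> hotel
i=1: L=india=BASE, R=charlie -> take RIGHT -> charlie
i=2: L=india, R=bravo=BASE -> take LEFT -> india
i=3: BASE=bravo L=hotel R=foxtrot all differ -> CONFLICT
i=4: L=juliet R=juliet -> agree -> juliet
Index 2 -> india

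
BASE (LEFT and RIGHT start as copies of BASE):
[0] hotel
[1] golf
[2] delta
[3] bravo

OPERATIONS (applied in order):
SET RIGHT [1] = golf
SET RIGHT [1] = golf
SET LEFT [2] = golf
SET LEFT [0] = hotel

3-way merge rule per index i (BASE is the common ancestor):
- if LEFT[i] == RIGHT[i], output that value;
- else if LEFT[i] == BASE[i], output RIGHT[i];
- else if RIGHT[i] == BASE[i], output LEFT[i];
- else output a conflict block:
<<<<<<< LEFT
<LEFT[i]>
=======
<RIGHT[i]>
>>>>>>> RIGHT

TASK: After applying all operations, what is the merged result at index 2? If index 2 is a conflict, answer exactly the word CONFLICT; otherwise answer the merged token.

Final LEFT:  [hotel, golf, golf, bravo]
Final RIGHT: [hotel, golf, delta, bravo]
i=0: L=hotel R=hotel -> agree -> hotel
i=1: L=golf R=golf -> agree -> golf
i=2: L=golf, R=delta=BASE -> take LEFT -> golf
i=3: L=bravo R=bravo -> agree -> bravo
Index 2 -> golf

Answer: golf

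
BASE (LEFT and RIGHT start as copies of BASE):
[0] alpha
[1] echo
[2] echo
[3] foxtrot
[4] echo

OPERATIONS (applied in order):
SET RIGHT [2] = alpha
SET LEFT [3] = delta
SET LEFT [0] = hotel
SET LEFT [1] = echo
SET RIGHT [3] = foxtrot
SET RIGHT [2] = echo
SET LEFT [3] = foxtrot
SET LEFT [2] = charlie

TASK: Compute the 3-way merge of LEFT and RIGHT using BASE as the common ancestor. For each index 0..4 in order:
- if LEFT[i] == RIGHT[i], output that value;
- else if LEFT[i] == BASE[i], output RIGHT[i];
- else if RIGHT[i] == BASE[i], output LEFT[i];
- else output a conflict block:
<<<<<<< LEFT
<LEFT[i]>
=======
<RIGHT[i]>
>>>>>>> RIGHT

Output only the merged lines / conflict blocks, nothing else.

Answer: hotel
echo
charlie
foxtrot
echo

Derivation:
Final LEFT:  [hotel, echo, charlie, foxtrot, echo]
Final RIGHT: [alpha, echo, echo, foxtrot, echo]
i=0: L=hotel, R=alpha=BASE -> take LEFT -> hotel
i=1: L=echo R=echo -> agree -> echo
i=2: L=charlie, R=echo=BASE -> take LEFT -> charlie
i=3: L=foxtrot R=foxtrot -> agree -> foxtrot
i=4: L=echo R=echo -> agree -> echo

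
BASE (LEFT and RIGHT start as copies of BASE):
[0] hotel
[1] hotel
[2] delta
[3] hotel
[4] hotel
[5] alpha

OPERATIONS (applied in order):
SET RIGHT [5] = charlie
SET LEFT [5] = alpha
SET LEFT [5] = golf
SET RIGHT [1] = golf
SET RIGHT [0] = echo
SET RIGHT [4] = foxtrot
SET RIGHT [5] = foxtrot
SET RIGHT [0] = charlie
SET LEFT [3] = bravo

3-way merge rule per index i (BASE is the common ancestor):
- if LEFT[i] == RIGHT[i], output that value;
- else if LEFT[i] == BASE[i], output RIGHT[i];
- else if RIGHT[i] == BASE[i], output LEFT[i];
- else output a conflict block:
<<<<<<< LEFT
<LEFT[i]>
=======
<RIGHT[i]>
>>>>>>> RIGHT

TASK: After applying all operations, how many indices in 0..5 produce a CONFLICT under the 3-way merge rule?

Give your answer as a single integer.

Final LEFT:  [hotel, hotel, delta, bravo, hotel, golf]
Final RIGHT: [charlie, golf, delta, hotel, foxtrot, foxtrot]
i=0: L=hotel=BASE, R=charlie -> take RIGHT -> charlie
i=1: L=hotel=BASE, R=golf -> take RIGHT -> golf
i=2: L=delta R=delta -> agree -> delta
i=3: L=bravo, R=hotel=BASE -> take LEFT -> bravo
i=4: L=hotel=BASE, R=foxtrot -> take RIGHT -> foxtrot
i=5: BASE=alpha L=golf R=foxtrot all differ -> CONFLICT
Conflict count: 1

Answer: 1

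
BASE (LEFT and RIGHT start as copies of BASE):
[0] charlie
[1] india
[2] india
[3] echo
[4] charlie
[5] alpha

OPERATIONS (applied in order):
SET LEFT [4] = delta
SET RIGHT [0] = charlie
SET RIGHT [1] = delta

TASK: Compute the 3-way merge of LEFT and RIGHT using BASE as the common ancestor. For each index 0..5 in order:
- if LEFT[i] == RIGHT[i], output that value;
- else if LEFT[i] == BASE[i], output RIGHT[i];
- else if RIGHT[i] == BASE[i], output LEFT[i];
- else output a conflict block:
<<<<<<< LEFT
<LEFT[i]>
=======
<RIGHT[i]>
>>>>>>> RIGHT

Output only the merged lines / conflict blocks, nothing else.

Final LEFT:  [charlie, india, india, echo, delta, alpha]
Final RIGHT: [charlie, delta, india, echo, charlie, alpha]
i=0: L=charlie R=charlie -> agree -> charlie
i=1: L=india=BASE, R=delta -> take RIGHT -> delta
i=2: L=india R=india -> agree -> india
i=3: L=echo R=echo -> agree -> echo
i=4: L=delta, R=charlie=BASE -> take LEFT -> delta
i=5: L=alpha R=alpha -> agree -> alpha

Answer: charlie
delta
india
echo
delta
alpha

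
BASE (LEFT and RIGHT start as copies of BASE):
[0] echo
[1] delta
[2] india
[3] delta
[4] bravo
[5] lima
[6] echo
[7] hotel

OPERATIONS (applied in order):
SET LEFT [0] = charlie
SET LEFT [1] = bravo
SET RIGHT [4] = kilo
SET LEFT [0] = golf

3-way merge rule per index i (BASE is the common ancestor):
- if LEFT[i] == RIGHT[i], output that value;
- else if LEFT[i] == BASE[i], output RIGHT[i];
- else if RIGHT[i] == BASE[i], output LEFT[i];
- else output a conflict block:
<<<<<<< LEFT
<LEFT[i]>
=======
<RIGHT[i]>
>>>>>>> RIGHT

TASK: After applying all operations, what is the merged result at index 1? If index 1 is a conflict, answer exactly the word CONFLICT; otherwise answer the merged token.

Final LEFT:  [golf, bravo, india, delta, bravo, lima, echo, hotel]
Final RIGHT: [echo, delta, india, delta, kilo, lima, echo, hotel]
i=0: L=golf, R=echo=BASE -> take LEFT -> golf
i=1: L=bravo, R=delta=BASE -> take LEFT -> bravo
i=2: L=india R=india -> agree -> india
i=3: L=delta R=delta -> agree -> delta
i=4: L=bravo=BASE, R=kilo -> take RIGHT -> kilo
i=5: L=lima R=lima -> agree -> lima
i=6: L=echo R=echo -> agree -> echo
i=7: L=hotel R=hotel -> agree -> hotel
Index 1 -> bravo

Answer: bravo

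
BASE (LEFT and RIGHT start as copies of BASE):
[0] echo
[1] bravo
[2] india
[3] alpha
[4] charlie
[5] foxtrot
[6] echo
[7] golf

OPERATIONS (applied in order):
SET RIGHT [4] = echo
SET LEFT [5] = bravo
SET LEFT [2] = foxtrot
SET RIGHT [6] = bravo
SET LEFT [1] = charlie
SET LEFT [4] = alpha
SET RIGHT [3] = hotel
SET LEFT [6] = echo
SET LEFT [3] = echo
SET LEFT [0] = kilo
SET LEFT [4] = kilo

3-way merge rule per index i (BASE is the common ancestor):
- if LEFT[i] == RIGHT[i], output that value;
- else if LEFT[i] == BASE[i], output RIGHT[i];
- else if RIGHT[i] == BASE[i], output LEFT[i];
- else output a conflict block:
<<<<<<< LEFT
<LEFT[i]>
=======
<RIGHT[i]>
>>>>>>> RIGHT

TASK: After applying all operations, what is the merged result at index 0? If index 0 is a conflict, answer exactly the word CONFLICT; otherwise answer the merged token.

Final LEFT:  [kilo, charlie, foxtrot, echo, kilo, bravo, echo, golf]
Final RIGHT: [echo, bravo, india, hotel, echo, foxtrot, bravo, golf]
i=0: L=kilo, R=echo=BASE -> take LEFT -> kilo
i=1: L=charlie, R=bravo=BASE -> take LEFT -> charlie
i=2: L=foxtrot, R=india=BASE -> take LEFT -> foxtrot
i=3: BASE=alpha L=echo R=hotel all differ -> CONFLICT
i=4: BASE=charlie L=kilo R=echo all differ -> CONFLICT
i=5: L=bravo, R=foxtrot=BASE -> take LEFT -> bravo
i=6: L=echo=BASE, R=bravo -> take RIGHT -> bravo
i=7: L=golf R=golf -> agree -> golf
Index 0 -> kilo

Answer: kilo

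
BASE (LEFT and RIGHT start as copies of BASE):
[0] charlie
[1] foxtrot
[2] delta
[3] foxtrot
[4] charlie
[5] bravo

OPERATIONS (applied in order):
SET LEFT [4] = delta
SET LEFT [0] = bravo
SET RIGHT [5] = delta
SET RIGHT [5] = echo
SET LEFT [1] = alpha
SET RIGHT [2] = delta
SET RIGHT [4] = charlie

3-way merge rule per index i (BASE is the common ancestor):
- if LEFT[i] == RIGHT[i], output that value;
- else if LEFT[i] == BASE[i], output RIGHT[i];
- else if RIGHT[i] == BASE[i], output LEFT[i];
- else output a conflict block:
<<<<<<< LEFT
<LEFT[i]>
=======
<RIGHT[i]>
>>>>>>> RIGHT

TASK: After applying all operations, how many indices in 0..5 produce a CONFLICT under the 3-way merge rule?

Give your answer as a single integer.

Answer: 0

Derivation:
Final LEFT:  [bravo, alpha, delta, foxtrot, delta, bravo]
Final RIGHT: [charlie, foxtrot, delta, foxtrot, charlie, echo]
i=0: L=bravo, R=charlie=BASE -> take LEFT -> bravo
i=1: L=alpha, R=foxtrot=BASE -> take LEFT -> alpha
i=2: L=delta R=delta -> agree -> delta
i=3: L=foxtrot R=foxtrot -> agree -> foxtrot
i=4: L=delta, R=charlie=BASE -> take LEFT -> delta
i=5: L=bravo=BASE, R=echo -> take RIGHT -> echo
Conflict count: 0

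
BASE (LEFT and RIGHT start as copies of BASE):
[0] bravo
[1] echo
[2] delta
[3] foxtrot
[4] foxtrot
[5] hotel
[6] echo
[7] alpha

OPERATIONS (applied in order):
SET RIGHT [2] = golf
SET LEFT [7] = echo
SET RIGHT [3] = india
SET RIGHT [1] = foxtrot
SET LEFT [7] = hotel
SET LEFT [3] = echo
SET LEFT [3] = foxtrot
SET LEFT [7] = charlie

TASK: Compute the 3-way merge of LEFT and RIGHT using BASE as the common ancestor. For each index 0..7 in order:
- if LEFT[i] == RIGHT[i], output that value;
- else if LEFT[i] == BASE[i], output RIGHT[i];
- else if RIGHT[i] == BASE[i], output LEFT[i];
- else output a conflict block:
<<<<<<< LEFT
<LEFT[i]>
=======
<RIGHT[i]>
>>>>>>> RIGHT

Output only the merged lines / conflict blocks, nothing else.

Answer: bravo
foxtrot
golf
india
foxtrot
hotel
echo
charlie

Derivation:
Final LEFT:  [bravo, echo, delta, foxtrot, foxtrot, hotel, echo, charlie]
Final RIGHT: [bravo, foxtrot, golf, india, foxtrot, hotel, echo, alpha]
i=0: L=bravo R=bravo -> agree -> bravo
i=1: L=echo=BASE, R=foxtrot -> take RIGHT -> foxtrot
i=2: L=delta=BASE, R=golf -> take RIGHT -> golf
i=3: L=foxtrot=BASE, R=india -> take RIGHT -> india
i=4: L=foxtrot R=foxtrot -> agree -> foxtrot
i=5: L=hotel R=hotel -> agree -> hotel
i=6: L=echo R=echo -> agree -> echo
i=7: L=charlie, R=alpha=BASE -> take LEFT -> charlie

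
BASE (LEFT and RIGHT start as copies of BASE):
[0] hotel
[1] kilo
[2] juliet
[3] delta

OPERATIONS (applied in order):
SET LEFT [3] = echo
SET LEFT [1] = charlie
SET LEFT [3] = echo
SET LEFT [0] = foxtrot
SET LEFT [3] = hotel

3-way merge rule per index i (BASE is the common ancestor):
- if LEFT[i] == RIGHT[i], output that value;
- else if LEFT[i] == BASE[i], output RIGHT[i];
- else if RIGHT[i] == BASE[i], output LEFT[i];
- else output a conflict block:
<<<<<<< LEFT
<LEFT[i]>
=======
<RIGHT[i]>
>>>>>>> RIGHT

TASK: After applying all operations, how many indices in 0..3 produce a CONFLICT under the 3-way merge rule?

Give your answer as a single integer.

Final LEFT:  [foxtrot, charlie, juliet, hotel]
Final RIGHT: [hotel, kilo, juliet, delta]
i=0: L=foxtrot, R=hotel=BASE -> take LEFT -> foxtrot
i=1: L=charlie, R=kilo=BASE -> take LEFT -> charlie
i=2: L=juliet R=juliet -> agree -> juliet
i=3: L=hotel, R=delta=BASE -> take LEFT -> hotel
Conflict count: 0

Answer: 0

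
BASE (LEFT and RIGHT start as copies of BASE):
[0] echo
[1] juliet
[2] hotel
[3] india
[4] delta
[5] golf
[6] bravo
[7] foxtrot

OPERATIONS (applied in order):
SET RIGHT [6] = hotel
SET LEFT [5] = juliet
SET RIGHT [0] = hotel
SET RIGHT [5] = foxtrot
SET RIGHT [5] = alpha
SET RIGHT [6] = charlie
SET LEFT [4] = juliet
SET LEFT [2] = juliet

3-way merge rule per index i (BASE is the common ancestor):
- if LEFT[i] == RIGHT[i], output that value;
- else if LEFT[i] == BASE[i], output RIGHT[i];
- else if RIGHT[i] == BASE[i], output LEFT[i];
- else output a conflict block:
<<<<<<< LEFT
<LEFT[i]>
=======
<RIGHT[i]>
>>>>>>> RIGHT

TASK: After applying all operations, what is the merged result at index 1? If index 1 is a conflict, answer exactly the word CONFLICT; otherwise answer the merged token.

Final LEFT:  [echo, juliet, juliet, india, juliet, juliet, bravo, foxtrot]
Final RIGHT: [hotel, juliet, hotel, india, delta, alpha, charlie, foxtrot]
i=0: L=echo=BASE, R=hotel -> take RIGHT -> hotel
i=1: L=juliet R=juliet -> agree -> juliet
i=2: L=juliet, R=hotel=BASE -> take LEFT -> juliet
i=3: L=india R=india -> agree -> india
i=4: L=juliet, R=delta=BASE -> take LEFT -> juliet
i=5: BASE=golf L=juliet R=alpha all differ -> CONFLICT
i=6: L=bravo=BASE, R=charlie -> take RIGHT -> charlie
i=7: L=foxtrot R=foxtrot -> agree -> foxtrot
Index 1 -> juliet

Answer: juliet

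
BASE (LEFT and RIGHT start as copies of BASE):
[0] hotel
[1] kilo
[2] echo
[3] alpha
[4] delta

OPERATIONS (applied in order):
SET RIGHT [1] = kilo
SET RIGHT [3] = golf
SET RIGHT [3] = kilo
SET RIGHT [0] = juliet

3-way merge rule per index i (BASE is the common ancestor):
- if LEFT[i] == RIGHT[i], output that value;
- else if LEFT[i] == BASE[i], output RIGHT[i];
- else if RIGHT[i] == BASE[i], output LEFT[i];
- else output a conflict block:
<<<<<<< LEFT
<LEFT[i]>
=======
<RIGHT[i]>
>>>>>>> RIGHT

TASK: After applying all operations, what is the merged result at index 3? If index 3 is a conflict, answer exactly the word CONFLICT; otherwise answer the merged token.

Final LEFT:  [hotel, kilo, echo, alpha, delta]
Final RIGHT: [juliet, kilo, echo, kilo, delta]
i=0: L=hotel=BASE, R=juliet -> take RIGHT -> juliet
i=1: L=kilo R=kilo -> agree -> kilo
i=2: L=echo R=echo -> agree -> echo
i=3: L=alpha=BASE, R=kilo -> take RIGHT -> kilo
i=4: L=delta R=delta -> agree -> delta
Index 3 -> kilo

Answer: kilo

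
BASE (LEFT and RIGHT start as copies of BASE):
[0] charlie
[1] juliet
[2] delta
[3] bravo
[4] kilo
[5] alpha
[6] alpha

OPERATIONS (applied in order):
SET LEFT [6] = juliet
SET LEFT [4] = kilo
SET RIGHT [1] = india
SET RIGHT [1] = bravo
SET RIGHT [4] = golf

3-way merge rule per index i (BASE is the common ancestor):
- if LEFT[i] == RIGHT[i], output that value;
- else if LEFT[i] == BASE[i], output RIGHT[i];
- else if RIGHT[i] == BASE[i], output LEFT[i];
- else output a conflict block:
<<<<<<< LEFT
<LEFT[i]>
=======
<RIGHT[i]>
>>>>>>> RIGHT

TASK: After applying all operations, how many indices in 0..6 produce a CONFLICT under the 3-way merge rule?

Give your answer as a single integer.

Final LEFT:  [charlie, juliet, delta, bravo, kilo, alpha, juliet]
Final RIGHT: [charlie, bravo, delta, bravo, golf, alpha, alpha]
i=0: L=charlie R=charlie -> agree -> charlie
i=1: L=juliet=BASE, R=bravo -> take RIGHT -> bravo
i=2: L=delta R=delta -> agree -> delta
i=3: L=bravo R=bravo -> agree -> bravo
i=4: L=kilo=BASE, R=golf -> take RIGHT -> golf
i=5: L=alpha R=alpha -> agree -> alpha
i=6: L=juliet, R=alpha=BASE -> take LEFT -> juliet
Conflict count: 0

Answer: 0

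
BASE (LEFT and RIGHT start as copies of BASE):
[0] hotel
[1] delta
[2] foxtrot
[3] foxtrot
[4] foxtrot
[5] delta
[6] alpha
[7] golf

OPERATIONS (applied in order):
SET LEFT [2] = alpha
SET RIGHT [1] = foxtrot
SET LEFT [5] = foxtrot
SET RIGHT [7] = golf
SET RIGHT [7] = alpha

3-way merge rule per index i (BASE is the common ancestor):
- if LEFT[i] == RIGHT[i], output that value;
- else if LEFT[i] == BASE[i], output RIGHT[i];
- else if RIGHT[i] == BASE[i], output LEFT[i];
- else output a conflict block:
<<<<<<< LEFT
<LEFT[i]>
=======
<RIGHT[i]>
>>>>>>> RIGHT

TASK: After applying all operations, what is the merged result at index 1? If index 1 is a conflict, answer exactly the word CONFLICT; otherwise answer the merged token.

Answer: foxtrot

Derivation:
Final LEFT:  [hotel, delta, alpha, foxtrot, foxtrot, foxtrot, alpha, golf]
Final RIGHT: [hotel, foxtrot, foxtrot, foxtrot, foxtrot, delta, alpha, alpha]
i=0: L=hotel R=hotel -> agree -> hotel
i=1: L=delta=BASE, R=foxtrot -> take RIGHT -> foxtrot
i=2: L=alpha, R=foxtrot=BASE -> take LEFT -> alpha
i=3: L=foxtrot R=foxtrot -> agree -> foxtrot
i=4: L=foxtrot R=foxtrot -> agree -> foxtrot
i=5: L=foxtrot, R=delta=BASE -> take LEFT -> foxtrot
i=6: L=alpha R=alpha -> agree -> alpha
i=7: L=golf=BASE, R=alpha -> take RIGHT -> alpha
Index 1 -> foxtrot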